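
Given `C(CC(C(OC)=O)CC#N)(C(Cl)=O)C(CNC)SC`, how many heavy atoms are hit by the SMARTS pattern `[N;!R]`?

Check the 19 heavy atoms by environment: 12× C (acyclic) → no; 1× S (acyclic) → no; 3× O (acyclic) → no; 1× Cl (acyclic) → no; 2× N (acyclic) → match.
That gives 2 matching atoms.

2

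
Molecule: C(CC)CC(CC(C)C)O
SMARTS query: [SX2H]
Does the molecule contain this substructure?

No

The pattern [SX2H] describes an aliphatic sulfur with two connections, one being H — a thiol.
The closest candidate here is a hydroxyl group (-OH), but it is an -OH, not an -SH. No other fragment satisfies the full query, so there is no match.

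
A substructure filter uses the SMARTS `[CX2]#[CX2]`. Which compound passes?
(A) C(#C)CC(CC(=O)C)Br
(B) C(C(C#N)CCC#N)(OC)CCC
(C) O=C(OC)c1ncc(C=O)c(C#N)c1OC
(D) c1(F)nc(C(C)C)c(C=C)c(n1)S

[CX2]#[CX2] describes a carbon-carbon triple bond (an alkyne).
(A) contains an ethynyl group (-C#CH), which satisfies every atom and bond constraint.
(B) has a nitrile (-C#N) but the triple bond is C#N, not C#C.
(C) has a nitrile (-C#N) but the triple bond is C#N, not C#C.
(D) has a vinyl group (-CH=CH2) but the C=C is a double bond; both carbons are CX3, not CX2.
So the answer is (A).

A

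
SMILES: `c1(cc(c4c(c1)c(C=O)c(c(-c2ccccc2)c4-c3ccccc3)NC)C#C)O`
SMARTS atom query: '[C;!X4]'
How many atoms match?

The query [C;!X4] means: aliphatic carbon that does not have four total connections.
Check the 29 heavy atoms by environment: 22× c (aromatic, X3) → no; 1× O (X2) → no; 2× C (X2) → match; 1× N (X3) → no; 1× C (X4) → no; 1× C (X3) → match; 1× O (X1) → no.
Summing the matching environments: 2 + 1 = 3 matching atoms.

3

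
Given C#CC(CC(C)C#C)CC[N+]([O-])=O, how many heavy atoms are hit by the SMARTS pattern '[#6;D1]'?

3

The query [#6;D1] means: carbon bonded to exactly one heavy atom.
Check the 13 heavy atoms by environment: 5× C (D2) → no; 2× C (D3) → no; 3× C (D1) → match; 1× N (charge +1, D3) → no; 1× O (charge -1, D1) → no; 1× O (D1) → no.
That gives 3 matching atoms.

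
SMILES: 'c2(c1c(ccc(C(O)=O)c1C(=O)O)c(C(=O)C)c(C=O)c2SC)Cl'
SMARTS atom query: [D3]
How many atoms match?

11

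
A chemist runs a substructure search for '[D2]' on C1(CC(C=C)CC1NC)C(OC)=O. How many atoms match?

5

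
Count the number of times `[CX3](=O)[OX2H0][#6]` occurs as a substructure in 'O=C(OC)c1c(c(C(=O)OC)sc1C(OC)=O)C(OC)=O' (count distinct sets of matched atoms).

[CX3](=O)[OX2H0][#6] is the SMARTS for an ester: a carbonyl carbon bonded to an oxygen that is itself bonded to carbon (no H on that O).
The molecule carries 4 separate instances of a methyl-ester group (-C(=O)OCH3) meeting every constraint; each maps to a distinct set of atoms, giving 4 matches.

4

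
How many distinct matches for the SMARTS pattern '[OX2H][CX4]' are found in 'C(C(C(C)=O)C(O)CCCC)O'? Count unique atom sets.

2

[OX2H][CX4] is the SMARTS for an aliphatic alcohol: a hydroxyl oxygen bound to an sp3 (X4) carbon.
The molecule carries 2 separate instances of a hydroxyl group (-OH) meeting every constraint; each maps to a distinct set of atoms, giving 2 matches.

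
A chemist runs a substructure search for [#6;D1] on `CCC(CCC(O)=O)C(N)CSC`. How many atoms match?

The query [#6;D1] means: carbon bonded to exactly one heavy atom.
Check the 13 heavy atoms by environment: 4× C (D2) → no; 3× C (D3) → no; 1× S (D2) → no; 2× C (D1) → match; 2× O (D1) → no; 1× N (D1) → no.
That gives 2 matching atoms.

2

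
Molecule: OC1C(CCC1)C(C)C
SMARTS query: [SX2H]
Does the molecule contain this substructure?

The pattern [SX2H] describes an aliphatic sulfur with two connections, one being H — a thiol.
The closest candidate here is a hydroxyl group (-OH), but it is an -OH, not an -SH. No other fragment satisfies the full query, so there is no match.

No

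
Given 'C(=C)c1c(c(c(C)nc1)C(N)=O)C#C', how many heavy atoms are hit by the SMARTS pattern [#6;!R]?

6

The query [#6;!R] means: carbon not in any ring.
Check the 14 heavy atoms by environment: 1× n (aromatic, in 6-ring) → no; 5× c (aromatic, in 6-ring) → no; 6× C (acyclic) → match; 1× O (acyclic) → no; 1× N (acyclic) → no.
That gives 6 matching atoms.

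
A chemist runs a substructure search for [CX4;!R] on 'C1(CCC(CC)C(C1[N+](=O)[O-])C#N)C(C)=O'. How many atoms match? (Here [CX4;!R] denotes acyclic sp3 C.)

3

The query [CX4;!R] means: aliphatic carbon with four total connections, not in a ring.
Check the 16 heavy atoms by environment: 6× C (X4, in 6-ring) → no; 1× N (charge +1, X3, acyclic) → no; 1× O (charge -1, X1, acyclic) → no; 2× O (X1, acyclic) → no; 1× C (X2, acyclic) → no; 1× N (X1, acyclic) → no; 3× C (X4, acyclic) → match; 1× C (X3, acyclic) → no.
That gives 3 matching atoms.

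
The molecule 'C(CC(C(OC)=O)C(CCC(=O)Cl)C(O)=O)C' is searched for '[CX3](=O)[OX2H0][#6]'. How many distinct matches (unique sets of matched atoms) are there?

[CX3](=O)[OX2H0][#6] is the SMARTS for an ester: a carbonyl carbon bonded to an oxygen that is itself bonded to carbon (no H on that O).
Exactly one fragment in the molecule meets all constraints, giving 1 match.

1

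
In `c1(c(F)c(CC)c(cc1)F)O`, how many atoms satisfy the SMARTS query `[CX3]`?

Check the 11 heavy atoms by environment: 6× c (aromatic, X3) → no; 2× C (X4) → no; 2× F (X1) → no; 1× O (X2) → no.
No environment satisfies the query, so 0 matching atoms.

0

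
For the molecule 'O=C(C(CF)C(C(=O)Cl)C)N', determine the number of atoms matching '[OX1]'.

2

The query [OX1] means: aliphatic oxygen with one total connection — typically a carbonyl =O or an oxide.
Check the 11 heavy atoms by environment: 4× C (X4) → no; 2× C (X3) → no; 2× O (X1) → match; 1× Cl (X1) → no; 1× N (X3) → no; 1× F (X1) → no.
That gives 2 matching atoms.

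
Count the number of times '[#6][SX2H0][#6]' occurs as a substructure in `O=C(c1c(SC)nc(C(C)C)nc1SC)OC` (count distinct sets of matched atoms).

2

[#6][SX2H0][#6] is the SMARTS for a thioether: an aliphatic sulfur bridging two carbons with no H on the sulfur.
The molecule carries 2 separate instances of a methylthio ether (-SCH3) meeting every constraint; each maps to a distinct set of atoms, giving 2 matches.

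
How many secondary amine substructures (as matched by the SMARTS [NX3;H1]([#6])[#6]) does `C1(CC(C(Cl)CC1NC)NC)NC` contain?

3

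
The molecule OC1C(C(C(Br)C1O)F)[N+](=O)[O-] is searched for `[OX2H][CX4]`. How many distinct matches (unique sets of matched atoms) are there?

[OX2H][CX4] is the SMARTS for an aliphatic alcohol: a hydroxyl oxygen bound to an sp3 (X4) carbon.
The molecule carries 2 separate instances of a hydroxyl group (-OH) meeting every constraint; each maps to a distinct set of atoms, giving 2 matches.

2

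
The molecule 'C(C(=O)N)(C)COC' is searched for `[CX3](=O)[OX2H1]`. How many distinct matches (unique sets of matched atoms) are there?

0

[CX3](=O)[OX2H1] is the SMARTS for a carboxylic acid: an sp2 carbon double-bonded to O and single-bonded to an -OH oxygen.
The molecule has a primary amide (-C(=O)NH2), but the carbonyl is bonded to N, not to an -OH oxygen; nothing else fits, so there are 0 matches.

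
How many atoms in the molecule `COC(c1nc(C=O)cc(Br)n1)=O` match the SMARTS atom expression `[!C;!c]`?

6

The query [!C;!c] means: neither aliphatic nor aromatic carbon — same as [!#6].
Check the 13 heavy atoms by environment: 2× n (aromatic) → match; 4× c (aromatic) → no; 1× Br → match; 3× C → no; 3× O → match.
Summing the matching environments: 2 + 1 + 3 = 6 matching atoms.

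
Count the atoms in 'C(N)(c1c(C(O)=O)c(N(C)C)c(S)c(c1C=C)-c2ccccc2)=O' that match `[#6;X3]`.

The query [#6;X3] means: any carbon (aromatic or not) with three total connections.
Check the 24 heavy atoms by environment: 12× c (aromatic, X3) → match; 4× C (X3) → match; 2× O (X1) → no; 1× O (X2) → no; 2× N (X3) → no; 2× C (X4) → no; 1× S (X2) → no.
Summing the matching environments: 12 + 4 = 16 matching atoms.

16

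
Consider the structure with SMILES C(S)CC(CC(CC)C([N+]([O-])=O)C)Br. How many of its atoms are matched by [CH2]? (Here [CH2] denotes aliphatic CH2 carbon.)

4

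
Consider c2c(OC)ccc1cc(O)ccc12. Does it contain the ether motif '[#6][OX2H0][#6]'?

Yes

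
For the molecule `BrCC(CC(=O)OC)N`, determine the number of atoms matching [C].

5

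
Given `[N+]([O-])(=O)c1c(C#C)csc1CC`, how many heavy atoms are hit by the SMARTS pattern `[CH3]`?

Check the 12 heavy atoms by environment: 1× s (aromatic, H0) → no; 1× c (aromatic, H1) → no; 3× c (aromatic, H0) → no; 1× C (H0) → no; 1× C (H1) → no; 1× C (H2) → no; 1× C (H3) → match; 1× N (charge +1, H0) → no; 1× O (charge -1, H0) → no; 1× O (H0) → no.
That gives 1 matching atom.

1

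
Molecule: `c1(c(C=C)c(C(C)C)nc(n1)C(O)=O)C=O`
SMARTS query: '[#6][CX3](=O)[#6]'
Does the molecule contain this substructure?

No

The pattern [#6][CX3](=O)[#6] describes a carbonyl carbon (no H) flanked by two carbons — a ketone.
The closest candidate here is a carboxylic acid group (-C(=O)OH), but one neighbour of the carbonyl carbon is O, not C. No other fragment satisfies the full query, so there is no match.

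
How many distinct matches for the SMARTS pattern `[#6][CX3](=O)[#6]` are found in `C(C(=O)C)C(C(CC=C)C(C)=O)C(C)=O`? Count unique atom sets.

3

[#6][CX3](=O)[#6] is the SMARTS for a ketone: a carbonyl carbon (no H) flanked by two carbons.
The molecule carries 3 separate instances of an acetyl/ketone group (-C(=O)CH3) meeting every constraint; each maps to a distinct set of atoms, giving 3 matches.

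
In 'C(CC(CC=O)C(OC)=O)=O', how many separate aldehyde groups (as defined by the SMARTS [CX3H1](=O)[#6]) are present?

2

[CX3H1](=O)[#6] is the SMARTS for an aldehyde: an sp2 carbon with one H, double-bonded to O and single-bonded to carbon.
The molecule carries 2 separate instances of an aldehyde (-CHO) meeting every constraint; each maps to a distinct set of atoms, giving 2 matches.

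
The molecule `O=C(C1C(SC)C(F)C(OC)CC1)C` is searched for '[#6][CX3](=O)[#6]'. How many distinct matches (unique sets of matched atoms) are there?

[#6][CX3](=O)[#6] is the SMARTS for a ketone: a carbonyl carbon (no H) flanked by two carbons.
Exactly one fragment in the molecule meets all constraints, giving 1 match.

1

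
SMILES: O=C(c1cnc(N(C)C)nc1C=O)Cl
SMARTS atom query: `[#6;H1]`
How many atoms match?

The query [#6;H1] means: any carbon bearing exactly one hydrogen.
Check the 14 heavy atoms by environment: 2× n (aromatic, H0) → no; 3× c (aromatic, H0) → no; 1× c (aromatic, H1) → match; 1× C (H0) → no; 2× O (H0) → no; 1× Cl (H0) → no; 1× C (H1) → match; 1× N (H0) → no; 2× C (H3) → no.
Summing the matching environments: 1 + 1 = 2 matching atoms.

2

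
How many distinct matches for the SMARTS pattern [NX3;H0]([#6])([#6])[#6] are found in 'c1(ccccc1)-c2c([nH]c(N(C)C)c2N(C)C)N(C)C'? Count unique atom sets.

3

[NX3;H0]([#6])([#6])[#6] is the SMARTS for a tertiary amine: a trivalent nitrogen with no H, bonded to three carbons.
The molecule carries 3 separate instances of a dimethylamino group (-N(CH3)2) meeting every constraint; each maps to a distinct set of atoms, giving 3 matches.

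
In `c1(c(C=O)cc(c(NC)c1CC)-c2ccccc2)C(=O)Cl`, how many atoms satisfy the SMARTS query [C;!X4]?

Check the 21 heavy atoms by environment: 12× c (aromatic, X3) → no; 3× C (X4) → no; 2× C (X3) → match; 2× O (X1) → no; 1× N (X3) → no; 1× Cl (X1) → no.
That gives 2 matching atoms.

2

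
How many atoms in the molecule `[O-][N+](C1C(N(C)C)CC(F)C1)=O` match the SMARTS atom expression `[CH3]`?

2

The query [CH3] means: aliphatic carbon with exactly three hydrogens.
Check the 12 heavy atoms by environment: 2× C (H2) → no; 3× C (H1) → no; 1× N (charge +1, H0) → no; 1× O (charge -1, H0) → no; 1× O (H0) → no; 1× N (H0) → no; 2× C (H3) → match; 1× F (H0) → no.
That gives 2 matching atoms.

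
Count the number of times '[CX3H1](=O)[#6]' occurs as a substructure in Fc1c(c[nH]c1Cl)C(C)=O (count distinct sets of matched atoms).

[CX3H1](=O)[#6] is the SMARTS for an aldehyde: an sp2 carbon with one H, double-bonded to O and single-bonded to carbon.
The molecule has an acetyl/ketone group (-C(=O)CH3), but the carbonyl carbon has H0 (two carbon neighbours), not H1; nothing else fits, so there are 0 matches.

0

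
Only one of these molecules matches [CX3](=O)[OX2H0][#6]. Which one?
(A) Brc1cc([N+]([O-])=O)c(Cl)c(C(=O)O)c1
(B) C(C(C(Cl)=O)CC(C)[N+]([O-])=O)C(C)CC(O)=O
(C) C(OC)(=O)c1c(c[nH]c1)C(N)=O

C

[CX3](=O)[OX2H0][#6] describes a carbonyl carbon bonded to an oxygen that is itself bonded to carbon (no H on that O) (an ester).
(A) has a carboxylic acid group (-C(=O)OH) but the singly-bonded O carries H (OX2H1, not H0).
(B) has a carboxylic acid group (-C(=O)OH) but the singly-bonded O carries H (OX2H1, not H0).
(C) contains a methyl-ester group (-C(=O)OCH3), which satisfies every atom and bond constraint.
So the answer is (C).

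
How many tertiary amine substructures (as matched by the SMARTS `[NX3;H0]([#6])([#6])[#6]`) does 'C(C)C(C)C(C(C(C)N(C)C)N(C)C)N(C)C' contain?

[NX3;H0]([#6])([#6])[#6] is the SMARTS for a tertiary amine: a trivalent nitrogen with no H, bonded to three carbons.
The molecule carries 3 separate instances of a dimethylamino group (-N(CH3)2) meeting every constraint; each maps to a distinct set of atoms, giving 3 matches.

3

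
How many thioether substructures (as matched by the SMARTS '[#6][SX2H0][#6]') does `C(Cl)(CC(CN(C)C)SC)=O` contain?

[#6][SX2H0][#6] is the SMARTS for a thioether: an aliphatic sulfur bridging two carbons with no H on the sulfur.
Exactly one fragment in the molecule meets all constraints, giving 1 match.

1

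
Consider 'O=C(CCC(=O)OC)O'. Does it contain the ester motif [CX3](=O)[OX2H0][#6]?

Yes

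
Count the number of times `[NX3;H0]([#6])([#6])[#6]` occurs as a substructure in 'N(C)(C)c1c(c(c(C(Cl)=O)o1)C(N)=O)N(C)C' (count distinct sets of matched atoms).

2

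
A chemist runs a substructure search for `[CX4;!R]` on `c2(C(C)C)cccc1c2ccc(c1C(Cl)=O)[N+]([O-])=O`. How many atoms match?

The query [CX4;!R] means: aliphatic carbon with four total connections, not in a ring.
Check the 19 heavy atoms by environment: 10× c (aromatic, X3, in 6-ring) → no; 3× C (X4, acyclic) → match; 1× C (X3, acyclic) → no; 2× O (X1, acyclic) → no; 1× Cl (X1, acyclic) → no; 1× N (charge +1, X3, acyclic) → no; 1× O (charge -1, X1, acyclic) → no.
That gives 3 matching atoms.

3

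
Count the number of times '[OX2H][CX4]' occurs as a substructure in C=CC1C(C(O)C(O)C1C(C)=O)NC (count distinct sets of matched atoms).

[OX2H][CX4] is the SMARTS for an aliphatic alcohol: a hydroxyl oxygen bound to an sp3 (X4) carbon.
The molecule carries 2 separate instances of a hydroxyl group (-OH) meeting every constraint; each maps to a distinct set of atoms, giving 2 matches.

2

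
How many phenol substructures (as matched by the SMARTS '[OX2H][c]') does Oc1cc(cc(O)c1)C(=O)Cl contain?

[OX2H][c] is the SMARTS for a phenol: a hydroxyl oxygen attached to an aromatic carbon.
The molecule carries 2 separate instances of a hydroxyl group (-OH) meeting every constraint; each maps to a distinct set of atoms, giving 2 matches.

2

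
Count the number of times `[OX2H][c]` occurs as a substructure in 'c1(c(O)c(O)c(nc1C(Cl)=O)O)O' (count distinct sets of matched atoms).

4

[OX2H][c] is the SMARTS for a phenol: a hydroxyl oxygen attached to an aromatic carbon.
The molecule carries 4 separate instances of a hydroxyl group (-OH) meeting every constraint; each maps to a distinct set of atoms, giving 4 matches.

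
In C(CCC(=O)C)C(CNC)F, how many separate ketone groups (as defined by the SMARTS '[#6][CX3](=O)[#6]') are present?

1

[#6][CX3](=O)[#6] is the SMARTS for a ketone: a carbonyl carbon (no H) flanked by two carbons.
Exactly one fragment in the molecule meets all constraints, giving 1 match.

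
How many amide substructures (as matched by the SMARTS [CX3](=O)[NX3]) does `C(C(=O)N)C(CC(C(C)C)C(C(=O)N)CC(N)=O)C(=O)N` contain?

4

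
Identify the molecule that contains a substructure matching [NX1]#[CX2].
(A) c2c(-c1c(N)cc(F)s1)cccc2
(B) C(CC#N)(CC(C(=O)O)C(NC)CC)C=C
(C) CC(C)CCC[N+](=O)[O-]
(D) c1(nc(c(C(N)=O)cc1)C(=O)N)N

[NX1]#[CX2] describes a nitrogen triple-bonded to a two-connected carbon (a nitrile).
(A) has a primary amino group (-NH2) but the nitrogen is NX3 (three connections), not NX1 triple-bonded.
(B) contains a nitrile (-C#N), which satisfies every atom and bond constraint.
(C) has a nitro group (-[N+](=O)[O-]) but there is no C#N triple bond.
(D) has a primary amide (-C(=O)NH2) but the nitrogen is NX3, not NX1.
So the answer is (B).

B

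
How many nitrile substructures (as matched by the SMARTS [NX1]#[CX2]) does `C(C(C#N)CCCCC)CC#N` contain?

[NX1]#[CX2] is the SMARTS for a nitrile: a nitrogen triple-bonded to a two-connected carbon.
The molecule carries 2 separate instances of a nitrile (-C#N) meeting every constraint; each maps to a distinct set of atoms, giving 2 matches.

2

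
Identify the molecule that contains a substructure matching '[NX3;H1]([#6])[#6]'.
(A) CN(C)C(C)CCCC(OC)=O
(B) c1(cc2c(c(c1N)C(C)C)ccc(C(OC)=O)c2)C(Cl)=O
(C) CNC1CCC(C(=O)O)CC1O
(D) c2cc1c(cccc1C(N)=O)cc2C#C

[NX3;H1]([#6])[#6] describes a trivalent nitrogen with one H, bonded to two carbons (a secondary amine).
(A) has a dimethylamino group (-N(CH3)2) but the nitrogen has H0, not H1.
(B) has a primary amino group (-NH2) but the nitrogen has H2 and only one carbon neighbour.
(C) contains an N-methylamino group (-NHCH3), which satisfies every atom and bond constraint.
(D) has a primary amide (-C(=O)NH2) but the -C(=O)NH2 nitrogen has H2, not H1.
So the answer is (C).

C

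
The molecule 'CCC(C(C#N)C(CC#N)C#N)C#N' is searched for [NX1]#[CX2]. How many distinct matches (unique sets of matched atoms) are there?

[NX1]#[CX2] is the SMARTS for a nitrile: a nitrogen triple-bonded to a two-connected carbon.
The molecule carries 4 separate instances of a nitrile (-C#N) meeting every constraint; each maps to a distinct set of atoms, giving 4 matches.

4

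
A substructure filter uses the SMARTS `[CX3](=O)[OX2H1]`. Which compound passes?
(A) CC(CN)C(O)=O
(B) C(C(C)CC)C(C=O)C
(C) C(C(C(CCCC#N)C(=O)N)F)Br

[CX3](=O)[OX2H1] describes an sp2 carbon double-bonded to O and single-bonded to an -OH oxygen (a carboxylic acid).
(A) contains a carboxylic acid group (-C(=O)OH), which satisfies every atom and bond constraint.
(B) has an aldehyde (-CHO) but there is no singly-bonded oxygen on the carbonyl carbon.
(C) has a primary amide (-C(=O)NH2) but the carbonyl is bonded to N, not to an -OH oxygen.
So the answer is (A).

A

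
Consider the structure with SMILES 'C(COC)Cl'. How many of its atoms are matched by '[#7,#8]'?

1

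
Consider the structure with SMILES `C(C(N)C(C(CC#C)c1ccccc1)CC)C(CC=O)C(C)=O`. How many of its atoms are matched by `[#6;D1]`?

3

The query [#6;D1] means: carbon bonded to exactly one heavy atom.
Check the 23 heavy atoms by environment: 6× C (D2) → no; 5× C (D3) → no; 3× C (D1) → match; 2× O (D1) → no; 1× c (aromatic, D3) → no; 5× c (aromatic, D2) → no; 1× N (D1) → no.
That gives 3 matching atoms.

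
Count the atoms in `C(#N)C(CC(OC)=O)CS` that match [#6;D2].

The query [#6;D2] means: any carbon bonded to exactly two heavy atoms.
Check the 10 heavy atoms by environment: 3× C (D2) → match; 2× C (D3) → no; 1× O (D1) → no; 1× O (D2) → no; 1× C (D1) → no; 1× N (D1) → no; 1× S (D1) → no.
That gives 3 matching atoms.

3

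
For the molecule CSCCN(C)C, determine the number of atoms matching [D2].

3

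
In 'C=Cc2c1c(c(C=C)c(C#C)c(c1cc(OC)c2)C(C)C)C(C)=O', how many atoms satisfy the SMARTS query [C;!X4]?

7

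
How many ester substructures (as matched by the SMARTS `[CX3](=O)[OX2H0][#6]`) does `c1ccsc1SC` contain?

0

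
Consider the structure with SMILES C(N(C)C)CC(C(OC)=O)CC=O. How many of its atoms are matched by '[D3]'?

3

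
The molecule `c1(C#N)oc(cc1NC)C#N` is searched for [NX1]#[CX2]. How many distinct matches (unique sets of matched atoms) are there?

2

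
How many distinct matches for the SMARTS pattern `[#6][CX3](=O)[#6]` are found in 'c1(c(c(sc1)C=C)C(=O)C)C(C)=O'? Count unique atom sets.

2

[#6][CX3](=O)[#6] is the SMARTS for a ketone: a carbonyl carbon (no H) flanked by two carbons.
The molecule carries 2 separate instances of an acetyl/ketone group (-C(=O)CH3) meeting every constraint; each maps to a distinct set of atoms, giving 2 matches.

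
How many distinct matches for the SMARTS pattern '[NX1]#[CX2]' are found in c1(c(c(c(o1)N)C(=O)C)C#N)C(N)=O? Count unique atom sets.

1

[NX1]#[CX2] is the SMARTS for a nitrile: a nitrogen triple-bonded to a two-connected carbon.
Exactly one fragment in the molecule meets all constraints, giving 1 match.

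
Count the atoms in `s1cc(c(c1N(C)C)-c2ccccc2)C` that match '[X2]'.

The query [X2] means: any atom with exactly two total connections (bonds + H).
Check the 15 heavy atoms by environment: 1× s (aromatic, X2) → match; 10× c (aromatic, X3) → no; 3× C (X4) → no; 1× N (X3) → no.
That gives 1 matching atom.

1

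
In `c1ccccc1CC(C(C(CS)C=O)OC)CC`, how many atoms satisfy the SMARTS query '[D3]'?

4

The query [D3] means: atom with exactly three heavy-atom neighbours.
Check the 18 heavy atoms by environment: 4× C (D2) → no; 3× C (D3) → match; 1× O (D1) → no; 1× c (aromatic, D3) → match; 5× c (aromatic, D2) → no; 2× C (D1) → no; 1× O (D2) → no; 1× S (D1) → no.
Summing the matching environments: 3 + 1 = 4 matching atoms.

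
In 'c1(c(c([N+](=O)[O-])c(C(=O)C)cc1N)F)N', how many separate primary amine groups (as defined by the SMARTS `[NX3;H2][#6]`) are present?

[NX3;H2][#6] is the SMARTS for a primary amine: a trivalent nitrogen with two H attached to carbon.
The molecule carries 2 separate instances of a primary amino group (-NH2) meeting every constraint; each maps to a distinct set of atoms, giving 2 matches.

2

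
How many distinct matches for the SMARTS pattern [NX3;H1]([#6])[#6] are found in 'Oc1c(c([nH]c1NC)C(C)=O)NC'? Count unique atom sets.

[NX3;H1]([#6])[#6] is the SMARTS for a secondary amine: a trivalent nitrogen with one H, bonded to two carbons.
The molecule carries 2 separate instances of an N-methylamino group (-NHCH3) meeting every constraint; each maps to a distinct set of atoms, giving 2 matches.

2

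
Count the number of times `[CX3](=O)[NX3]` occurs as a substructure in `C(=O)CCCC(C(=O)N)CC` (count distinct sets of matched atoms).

[CX3](=O)[NX3] is the SMARTS for an amide: a carbonyl carbon bonded to a trivalent nitrogen.
Exactly one fragment in the molecule meets all constraints, giving 1 match.

1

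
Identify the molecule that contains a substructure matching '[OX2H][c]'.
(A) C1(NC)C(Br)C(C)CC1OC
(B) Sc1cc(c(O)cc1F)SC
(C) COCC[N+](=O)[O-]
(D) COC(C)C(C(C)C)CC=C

B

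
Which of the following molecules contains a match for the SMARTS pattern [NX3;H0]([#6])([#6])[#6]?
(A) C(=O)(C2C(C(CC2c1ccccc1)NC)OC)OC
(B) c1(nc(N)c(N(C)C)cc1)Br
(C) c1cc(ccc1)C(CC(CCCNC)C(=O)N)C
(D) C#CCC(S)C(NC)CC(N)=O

B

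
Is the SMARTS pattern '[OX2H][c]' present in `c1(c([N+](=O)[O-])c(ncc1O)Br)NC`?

Yes

The pattern [OX2H][c] describes a hydroxyl oxygen attached to an aromatic carbon — a phenol.
The molecule carries a hydroxyl group (-OH), whose atoms satisfy every constraint of the query, so the pattern matches.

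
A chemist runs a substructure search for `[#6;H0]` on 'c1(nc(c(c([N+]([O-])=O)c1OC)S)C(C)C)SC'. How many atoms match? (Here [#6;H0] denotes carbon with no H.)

5

The query [#6;H0] means: any carbon with no attached hydrogen.
Check the 17 heavy atoms by environment: 1× n (aromatic, H0) → no; 5× c (aromatic, H0) → match; 1× S (H1) → no; 2× O (H0) → no; 4× C (H3) → no; 1× C (H1) → no; 1× S (H0) → no; 1× N (charge +1, H0) → no; 1× O (charge -1, H0) → no.
That gives 5 matching atoms.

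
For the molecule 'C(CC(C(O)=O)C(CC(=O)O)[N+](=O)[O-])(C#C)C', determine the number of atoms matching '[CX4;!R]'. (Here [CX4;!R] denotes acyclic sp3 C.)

6

The query [CX4;!R] means: aliphatic carbon with four total connections, not in a ring.
Check the 17 heavy atoms by environment: 6× C (X4, acyclic) → match; 2× C (X2, acyclic) → no; 2× C (X3, acyclic) → no; 3× O (X1, acyclic) → no; 2× O (X2, acyclic) → no; 1× N (charge +1, X3, acyclic) → no; 1× O (charge -1, X1, acyclic) → no.
That gives 6 matching atoms.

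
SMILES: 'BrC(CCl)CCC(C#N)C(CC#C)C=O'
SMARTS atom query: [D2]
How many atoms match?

The query [D2] means: atom with exactly two heavy-atom neighbours.
Check the 15 heavy atoms by environment: 7× C (D2) → match; 3× C (D3) → no; 1× Cl (D1) → no; 1× C (D1) → no; 1× O (D1) → no; 1× Br (D1) → no; 1× N (D1) → no.
That gives 7 matching atoms.

7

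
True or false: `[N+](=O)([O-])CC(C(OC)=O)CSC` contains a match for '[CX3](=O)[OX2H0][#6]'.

The pattern [CX3](=O)[OX2H0][#6] describes a carbonyl carbon bonded to an oxygen that is itself bonded to carbon (no H on that O) — an ester.
The molecule carries a methyl-ester group (-C(=O)OCH3), whose atoms satisfy every constraint of the query, so the pattern matches.

True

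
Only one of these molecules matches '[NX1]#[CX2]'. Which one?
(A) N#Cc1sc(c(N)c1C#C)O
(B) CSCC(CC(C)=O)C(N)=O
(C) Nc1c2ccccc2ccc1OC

A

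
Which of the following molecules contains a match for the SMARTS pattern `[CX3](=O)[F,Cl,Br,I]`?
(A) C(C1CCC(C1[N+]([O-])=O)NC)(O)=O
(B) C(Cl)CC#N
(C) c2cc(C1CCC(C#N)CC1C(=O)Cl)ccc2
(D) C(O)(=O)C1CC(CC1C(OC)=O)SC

C

[CX3](=O)[F,Cl,Br,I] describes a carbonyl carbon bonded to a halogen (an acyl halide).
(A) has a carboxylic acid group (-C(=O)OH) but the carbonyl is bonded to -OH, not to a halogen.
(B) has a chloro substituent but the Cl is not on a carbonyl carbon.
(C) contains an acyl chloride (-C(=O)Cl), which satisfies every atom and bond constraint.
(D) has a carboxylic acid group (-C(=O)OH) but the carbonyl is bonded to -OH, not to a halogen.
So the answer is (C).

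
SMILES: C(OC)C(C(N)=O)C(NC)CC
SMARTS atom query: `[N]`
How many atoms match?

The query [N] means: uppercase N matches aliphatic (non-aromatic) nitrogen only.
Check the 12 heavy atoms by environment: 8× C → no; 2× O → no; 2× N → match.
That gives 2 matching atoms.

2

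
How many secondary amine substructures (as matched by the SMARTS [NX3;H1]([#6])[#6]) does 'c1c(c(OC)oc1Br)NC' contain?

1

[NX3;H1]([#6])[#6] is the SMARTS for a secondary amine: a trivalent nitrogen with one H, bonded to two carbons.
Exactly one fragment in the molecule meets all constraints, giving 1 match.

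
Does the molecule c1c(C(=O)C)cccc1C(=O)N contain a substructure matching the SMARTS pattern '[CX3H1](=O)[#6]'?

No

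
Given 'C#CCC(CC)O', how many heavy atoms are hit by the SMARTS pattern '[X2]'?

3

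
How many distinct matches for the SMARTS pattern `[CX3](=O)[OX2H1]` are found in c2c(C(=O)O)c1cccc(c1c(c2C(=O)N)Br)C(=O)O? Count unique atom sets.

2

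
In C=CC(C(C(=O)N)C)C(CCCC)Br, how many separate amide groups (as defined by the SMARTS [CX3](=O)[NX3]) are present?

[CX3](=O)[NX3] is the SMARTS for an amide: a carbonyl carbon bonded to a trivalent nitrogen.
Exactly one fragment in the molecule meets all constraints, giving 1 match.

1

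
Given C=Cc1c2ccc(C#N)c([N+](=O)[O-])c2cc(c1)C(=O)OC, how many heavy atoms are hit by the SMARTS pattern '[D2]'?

Check the 21 heavy atoms by environment: 6× c (aromatic, D3) → no; 4× c (aromatic, D2) → match; 1× N (charge +1, D3) → no; 1× O (charge -1, D1) → no; 2× O (D1) → no; 2× C (D2) → match; 1× N (D1) → no; 1× C (D3) → no; 1× O (D2) → match; 2× C (D1) → no.
Summing the matching environments: 4 + 2 + 1 = 7 matching atoms.

7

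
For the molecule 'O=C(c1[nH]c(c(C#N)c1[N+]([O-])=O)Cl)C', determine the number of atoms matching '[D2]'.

2

The query [D2] means: atom with exactly two heavy-atom neighbours.
Check the 14 heavy atoms by environment: 1× n (aromatic, D2) → match; 4× c (aromatic, D3) → no; 1× N (charge +1, D3) → no; 1× O (charge -1, D1) → no; 2× O (D1) → no; 1× C (D2) → match; 1× N (D1) → no; 1× C (D3) → no; 1× C (D1) → no; 1× Cl (D1) → no.
Summing the matching environments: 1 + 1 = 2 matching atoms.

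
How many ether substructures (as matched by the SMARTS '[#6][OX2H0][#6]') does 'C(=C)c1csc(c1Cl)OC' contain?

1

[#6][OX2H0][#6] is the SMARTS for an ether: an aliphatic oxygen bridging two carbons with no H on the oxygen.
Exactly one fragment in the molecule meets all constraints, giving 1 match.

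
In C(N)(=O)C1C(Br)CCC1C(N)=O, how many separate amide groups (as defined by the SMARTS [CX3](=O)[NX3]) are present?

[CX3](=O)[NX3] is the SMARTS for an amide: a carbonyl carbon bonded to a trivalent nitrogen.
The molecule carries 2 separate instances of a primary amide (-C(=O)NH2) meeting every constraint; each maps to a distinct set of atoms, giving 2 matches.

2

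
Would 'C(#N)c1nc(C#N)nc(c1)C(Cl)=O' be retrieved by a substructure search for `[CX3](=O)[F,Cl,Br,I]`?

Yes

The pattern [CX3](=O)[F,Cl,Br,I] describes a carbonyl carbon bonded to a halogen — an acyl halide.
The molecule carries an acyl chloride (-C(=O)Cl), whose atoms satisfy every constraint of the query, so the pattern matches.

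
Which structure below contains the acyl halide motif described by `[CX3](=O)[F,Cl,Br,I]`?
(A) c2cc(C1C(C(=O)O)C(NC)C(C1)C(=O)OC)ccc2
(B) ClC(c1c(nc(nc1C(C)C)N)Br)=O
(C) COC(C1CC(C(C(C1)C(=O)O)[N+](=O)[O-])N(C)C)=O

B

[CX3](=O)[F,Cl,Br,I] describes a carbonyl carbon bonded to a halogen (an acyl halide).
(A) has a methyl-ester group (-C(=O)OCH3) but the carbonyl is bonded to -O-C, not to a halogen.
(B) contains an acyl chloride (-C(=O)Cl), which satisfies every atom and bond constraint.
(C) has a carboxylic acid group (-C(=O)OH) but the carbonyl is bonded to -OH, not to a halogen.
So the answer is (B).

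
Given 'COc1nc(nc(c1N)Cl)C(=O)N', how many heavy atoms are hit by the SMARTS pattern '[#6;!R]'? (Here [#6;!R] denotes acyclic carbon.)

2

Check the 13 heavy atoms by environment: 2× n (aromatic, in 6-ring) → no; 4× c (aromatic, in 6-ring) → no; 1× Cl (acyclic) → no; 2× O (acyclic) → no; 2× C (acyclic) → match; 2× N (acyclic) → no.
That gives 2 matching atoms.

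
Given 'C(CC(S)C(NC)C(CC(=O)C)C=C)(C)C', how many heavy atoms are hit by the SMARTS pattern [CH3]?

The query [CH3] means: aliphatic carbon with exactly three hydrogens.
Check the 16 heavy atoms by environment: 3× C (H2) → no; 5× C (H1) → no; 1× N (H1) → no; 4× C (H3) → match; 1× S (H1) → no; 1× C (H0) → no; 1× O (H0) → no.
That gives 4 matching atoms.

4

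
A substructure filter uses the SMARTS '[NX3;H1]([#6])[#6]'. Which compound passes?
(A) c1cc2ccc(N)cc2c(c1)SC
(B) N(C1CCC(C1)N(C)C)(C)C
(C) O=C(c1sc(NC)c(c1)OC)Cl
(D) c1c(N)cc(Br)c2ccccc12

[NX3;H1]([#6])[#6] describes a trivalent nitrogen with one H, bonded to two carbons (a secondary amine).
(A) has a primary amino group (-NH2) but the nitrogen has H2 and only one carbon neighbour.
(B) has a dimethylamino group (-N(CH3)2) but the nitrogen has H0, not H1.
(C) contains an N-methylamino group (-NHCH3), which satisfies every atom and bond constraint.
(D) has a primary amino group (-NH2) but the nitrogen has H2 and only one carbon neighbour.
So the answer is (C).

C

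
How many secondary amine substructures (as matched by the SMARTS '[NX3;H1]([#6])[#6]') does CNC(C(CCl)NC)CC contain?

2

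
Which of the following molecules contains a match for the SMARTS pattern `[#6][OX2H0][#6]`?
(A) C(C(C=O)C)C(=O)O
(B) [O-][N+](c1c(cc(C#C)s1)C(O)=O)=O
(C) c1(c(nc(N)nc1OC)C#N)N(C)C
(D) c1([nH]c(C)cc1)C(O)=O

[#6][OX2H0][#6] describes an aliphatic oxygen bridging two carbons with no H on the oxygen (an ether).
(A) has a carboxylic acid group (-C(=O)OH) but the -OH oxygen has H1; the =O is OX1, not OX2.
(B) has a carboxylic acid group (-C(=O)OH) but the -OH oxygen has H1; the =O is OX1, not OX2.
(C) contains a methoxy ether (-OCH3), which satisfies every atom and bond constraint.
(D) has a carboxylic acid group (-C(=O)OH) but the -OH oxygen has H1; the =O is OX1, not OX2.
So the answer is (C).

C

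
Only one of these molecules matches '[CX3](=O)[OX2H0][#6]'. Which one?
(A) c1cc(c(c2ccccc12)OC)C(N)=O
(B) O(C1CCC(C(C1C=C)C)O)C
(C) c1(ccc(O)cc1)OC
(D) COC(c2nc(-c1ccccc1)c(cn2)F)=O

[CX3](=O)[OX2H0][#6] describes a carbonyl carbon bonded to an oxygen that is itself bonded to carbon (no H on that O) (an ester).
(A) has a methoxy ether (-OCH3) but the ether oxygen is not adjacent to a C=O carbon.
(B) has a methoxy ether (-OCH3) but the ether oxygen is not adjacent to a C=O carbon.
(C) has a methoxy ether (-OCH3) but the ether oxygen is not adjacent to a C=O carbon.
(D) contains a methyl-ester group (-C(=O)OCH3), which satisfies every atom and bond constraint.
So the answer is (D).

D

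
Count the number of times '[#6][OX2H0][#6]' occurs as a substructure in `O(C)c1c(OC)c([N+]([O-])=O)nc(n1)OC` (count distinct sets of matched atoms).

[#6][OX2H0][#6] is the SMARTS for an ether: an aliphatic oxygen bridging two carbons with no H on the oxygen.
The molecule carries 3 separate instances of a methoxy ether (-OCH3) meeting every constraint; each maps to a distinct set of atoms, giving 3 matches.

3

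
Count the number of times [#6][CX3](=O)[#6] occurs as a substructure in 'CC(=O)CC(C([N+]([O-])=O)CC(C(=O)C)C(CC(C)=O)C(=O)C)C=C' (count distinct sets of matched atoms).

4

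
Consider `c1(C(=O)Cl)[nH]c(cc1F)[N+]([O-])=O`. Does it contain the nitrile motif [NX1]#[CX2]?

No

The pattern [NX1]#[CX2] describes a nitrogen triple-bonded to a two-connected carbon — a nitrile.
The closest candidate here is a nitro group (-[N+](=O)[O-]), but there is no C#N triple bond. No other fragment satisfies the full query, so there is no match.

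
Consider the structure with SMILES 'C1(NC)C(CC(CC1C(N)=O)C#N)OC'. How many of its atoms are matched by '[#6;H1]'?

4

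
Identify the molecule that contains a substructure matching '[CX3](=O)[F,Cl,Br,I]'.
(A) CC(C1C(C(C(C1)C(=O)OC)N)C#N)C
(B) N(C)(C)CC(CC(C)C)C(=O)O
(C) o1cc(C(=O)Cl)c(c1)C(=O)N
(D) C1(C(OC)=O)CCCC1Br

[CX3](=O)[F,Cl,Br,I] describes a carbonyl carbon bonded to a halogen (an acyl halide).
(A) has a methyl-ester group (-C(=O)OCH3) but the carbonyl is bonded to -O-C, not to a halogen.
(B) has a carboxylic acid group (-C(=O)OH) but the carbonyl is bonded to -OH, not to a halogen.
(C) contains an acyl chloride (-C(=O)Cl), which satisfies every atom and bond constraint.
(D) has a methyl-ester group (-C(=O)OCH3) but the carbonyl is bonded to -O-C, not to a halogen.
So the answer is (C).

C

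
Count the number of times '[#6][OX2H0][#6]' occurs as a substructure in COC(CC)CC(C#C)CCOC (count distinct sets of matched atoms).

2

[#6][OX2H0][#6] is the SMARTS for an ether: an aliphatic oxygen bridging two carbons with no H on the oxygen.
The molecule carries 2 separate instances of a methoxy ether (-OCH3) meeting every constraint; each maps to a distinct set of atoms, giving 2 matches.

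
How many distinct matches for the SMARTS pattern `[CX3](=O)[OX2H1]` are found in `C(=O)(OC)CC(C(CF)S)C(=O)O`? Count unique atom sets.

1

[CX3](=O)[OX2H1] is the SMARTS for a carboxylic acid: an sp2 carbon double-bonded to O and single-bonded to an -OH oxygen.
Exactly one fragment in the molecule meets all constraints, giving 1 match.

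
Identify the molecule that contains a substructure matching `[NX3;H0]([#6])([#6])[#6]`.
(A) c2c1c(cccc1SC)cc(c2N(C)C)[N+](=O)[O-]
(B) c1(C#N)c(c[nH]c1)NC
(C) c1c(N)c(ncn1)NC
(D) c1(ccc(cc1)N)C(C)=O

[NX3;H0]([#6])([#6])[#6] describes a trivalent nitrogen with no H, bonded to three carbons (a tertiary amine).
(A) contains a dimethylamino group (-N(CH3)2), which satisfies every atom and bond constraint.
(B) has an N-methylamino group (-NHCH3) but the nitrogen still has one H (H1), not H0.
(C) has a primary amino group (-NH2) but the nitrogen has H2, not H0 with three carbons.
(D) has a primary amino group (-NH2) but the nitrogen has H2, not H0 with three carbons.
So the answer is (A).

A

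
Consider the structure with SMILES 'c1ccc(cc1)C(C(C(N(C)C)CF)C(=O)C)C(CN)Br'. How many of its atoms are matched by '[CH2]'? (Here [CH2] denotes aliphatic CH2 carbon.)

2

The query [CH2] means: aliphatic carbon with exactly two hydrogens.
Check the 21 heavy atoms by environment: 2× C (H2) → match; 4× C (H1) → no; 1× C (H0) → no; 1× O (H0) → no; 3× C (H3) → no; 1× Br (H0) → no; 1× N (H2) → no; 1× N (H0) → no; 1× F (H0) → no; 1× c (aromatic, H0) → no; 5× c (aromatic, H1) → no.
That gives 2 matching atoms.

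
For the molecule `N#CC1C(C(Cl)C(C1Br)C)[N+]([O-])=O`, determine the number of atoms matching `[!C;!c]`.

Check the 13 heavy atoms by environment: 7× C → no; 1× Br → match; 1× N (charge +1) → match; 1× O (charge -1) → match; 1× O → match; 1× N → match; 1× Cl → match.
Summing the matching environments: 1 + 1 + 1 + 1 + 1 + 1 = 6 matching atoms.

6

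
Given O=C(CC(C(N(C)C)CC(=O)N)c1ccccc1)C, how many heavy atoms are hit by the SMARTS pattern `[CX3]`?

2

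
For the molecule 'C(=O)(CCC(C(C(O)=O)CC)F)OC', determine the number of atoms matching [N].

0

The query [N] means: uppercase N matches aliphatic (non-aromatic) nitrogen only.
Check the 14 heavy atoms by environment: 9× C → no; 4× O → no; 1× F → no.
No environment satisfies the query, so 0 matching atoms.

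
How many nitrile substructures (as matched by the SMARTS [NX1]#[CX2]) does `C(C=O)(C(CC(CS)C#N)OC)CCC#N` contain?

2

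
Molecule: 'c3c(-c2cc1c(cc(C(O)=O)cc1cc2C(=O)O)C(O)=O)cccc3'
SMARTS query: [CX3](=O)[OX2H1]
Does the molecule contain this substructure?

Yes

The pattern [CX3](=O)[OX2H1] describes an sp2 carbon double-bonded to O and single-bonded to an -OH oxygen — a carboxylic acid.
The molecule carries a carboxylic acid group (-C(=O)OH), whose atoms satisfy every constraint of the query, so the pattern matches.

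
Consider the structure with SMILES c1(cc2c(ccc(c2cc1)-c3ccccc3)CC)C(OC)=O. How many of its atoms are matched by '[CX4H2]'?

The query [CX4H2] means: sp3 carbon (X4) with exactly two hydrogens.
Check the 22 heavy atoms by environment: 6× c (aromatic, H0, X3) → no; 10× c (aromatic, H1, X3) → no; 1× C (H2, X4) → match; 2× C (H3, X4) → no; 1× C (H0, X3) → no; 1× O (H0, X1) → no; 1× O (H0, X2) → no.
That gives 1 matching atom.

1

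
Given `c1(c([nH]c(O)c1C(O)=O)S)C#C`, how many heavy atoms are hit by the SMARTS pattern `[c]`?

Check the 12 heavy atoms by environment: 1× n (aromatic) → no; 4× c (aromatic) → match; 1× S → no; 3× C → no; 3× O → no.
That gives 4 matching atoms.

4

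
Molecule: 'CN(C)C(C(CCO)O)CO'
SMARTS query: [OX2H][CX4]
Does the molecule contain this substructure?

The pattern [OX2H][CX4] describes a hydroxyl oxygen bound to an sp3 (X4) carbon — an aliphatic alcohol.
The molecule carries a hydroxyl group (-OH), whose atoms satisfy every constraint of the query, so the pattern matches.

Yes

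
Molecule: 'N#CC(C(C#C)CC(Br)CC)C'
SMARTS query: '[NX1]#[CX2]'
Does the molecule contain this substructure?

The pattern [NX1]#[CX2] describes a nitrogen triple-bonded to a two-connected carbon — a nitrile.
The molecule carries a nitrile (-C#N), whose atoms satisfy every constraint of the query, so the pattern matches.

Yes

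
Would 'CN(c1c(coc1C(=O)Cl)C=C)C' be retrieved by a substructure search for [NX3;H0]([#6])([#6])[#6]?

The pattern [NX3;H0]([#6])([#6])[#6] describes a trivalent nitrogen with no H, bonded to three carbons — a tertiary amine.
The molecule carries a dimethylamino group (-N(CH3)2), whose atoms satisfy every constraint of the query, so the pattern matches.

Yes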